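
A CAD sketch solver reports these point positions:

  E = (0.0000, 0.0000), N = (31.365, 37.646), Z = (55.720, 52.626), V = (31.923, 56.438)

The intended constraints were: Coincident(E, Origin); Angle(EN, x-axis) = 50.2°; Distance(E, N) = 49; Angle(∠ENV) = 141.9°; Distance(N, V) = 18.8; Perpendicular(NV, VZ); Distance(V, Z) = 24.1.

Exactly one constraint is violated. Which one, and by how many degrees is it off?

Perpendicular(NV, VZ) — off by 7.40°.

E = (0.00, 0.00) ✓; EN at 50.20° ✓; |EN| = 49.00 ✓; ∠ENV = 141.9° ✓; |NV| = 18.80 ✓; ∠(NV, VZ) = 97.40° ✗; |VZ| = 24.10 ✓.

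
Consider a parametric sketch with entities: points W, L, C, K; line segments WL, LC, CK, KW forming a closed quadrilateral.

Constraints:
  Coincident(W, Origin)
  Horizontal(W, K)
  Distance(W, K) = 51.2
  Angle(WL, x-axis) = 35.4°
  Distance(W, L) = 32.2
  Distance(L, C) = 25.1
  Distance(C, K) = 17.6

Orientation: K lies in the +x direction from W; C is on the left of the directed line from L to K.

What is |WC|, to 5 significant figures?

54.259

Checks: W = (0.00, 0.00) ✓; |LC| = 25.10 ✓; |CK| = 17.60 ✓.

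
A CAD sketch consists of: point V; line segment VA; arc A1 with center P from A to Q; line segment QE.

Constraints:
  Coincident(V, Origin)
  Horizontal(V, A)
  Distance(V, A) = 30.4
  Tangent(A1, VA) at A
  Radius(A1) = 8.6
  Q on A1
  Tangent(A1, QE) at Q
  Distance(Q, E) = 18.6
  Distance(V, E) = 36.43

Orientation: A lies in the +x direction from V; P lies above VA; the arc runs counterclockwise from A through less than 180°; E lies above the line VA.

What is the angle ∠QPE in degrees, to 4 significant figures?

65.19°

Checks: |PQ| = 8.600 ✓; ∠(PQ, QE) = 90.00° ✓; |QE| = 18.60 ✓; |VE| = 36.43 ✓.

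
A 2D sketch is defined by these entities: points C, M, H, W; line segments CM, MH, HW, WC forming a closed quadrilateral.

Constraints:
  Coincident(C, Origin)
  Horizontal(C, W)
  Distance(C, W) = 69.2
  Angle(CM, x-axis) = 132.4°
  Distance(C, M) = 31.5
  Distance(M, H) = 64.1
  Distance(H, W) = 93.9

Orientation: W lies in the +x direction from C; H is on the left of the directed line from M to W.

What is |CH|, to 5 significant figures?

77.784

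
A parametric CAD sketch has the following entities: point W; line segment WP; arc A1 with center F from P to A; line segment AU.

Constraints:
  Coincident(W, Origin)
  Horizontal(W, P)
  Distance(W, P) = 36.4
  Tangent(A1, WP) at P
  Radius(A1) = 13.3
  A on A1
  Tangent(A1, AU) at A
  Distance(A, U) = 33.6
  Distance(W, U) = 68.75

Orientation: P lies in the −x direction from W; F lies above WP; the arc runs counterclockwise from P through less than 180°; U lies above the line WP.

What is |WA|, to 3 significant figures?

35.2

W is at the origin; W and P share the same y with |WP| = 36.4 and P on the −x side, so P = (-36.4, 0.00). The tangent condition forces FP to be normal to WP, so F = P + (0, 13.3) = (-36.4, 13.3). Since FA ⟂ AU (tangency), |FU| = √(13.3² + 33.6²) = 36.1 regardless of where A sits on A1. So U lies on both circle(W, 68.75) and circle(F, 36.1); the above-WP intersection is U = (-50.6, 46.5). A is the foot of the tangent from U: A = (-27.0, 22.7).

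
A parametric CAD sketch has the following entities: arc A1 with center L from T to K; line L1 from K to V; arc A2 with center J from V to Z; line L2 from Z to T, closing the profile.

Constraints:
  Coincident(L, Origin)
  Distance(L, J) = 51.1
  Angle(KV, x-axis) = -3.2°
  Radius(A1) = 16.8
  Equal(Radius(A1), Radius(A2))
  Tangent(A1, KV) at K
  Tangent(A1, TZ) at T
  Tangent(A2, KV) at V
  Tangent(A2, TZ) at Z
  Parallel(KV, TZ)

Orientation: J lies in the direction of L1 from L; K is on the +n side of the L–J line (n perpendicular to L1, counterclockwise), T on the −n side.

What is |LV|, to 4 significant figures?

53.79

The slot axis is L1's direction at -3.2°, so u = (cos -3.2°, sin -3.2°) = (0.9984, -0.05582) and n = (−sin -3.2°, cos -3.2°) = (0.05582, 0.9984). L is at the origin and J lies 51.1 along u from L, so J = 51.1·u = (51.02, -2.852). Tangency of A1 to both parallel lines with radius 16.8 puts K and T at L ± 16.8·n: K = (0.9378, 16.77), T = (-0.9378, -16.77). Equal radii place V and Z the same way about J: V = J + 16.8·n = (51.96, 13.92), Z = J − 16.8·n = (50.08, -19.63). Then |LV| = |V − L| = 53.79.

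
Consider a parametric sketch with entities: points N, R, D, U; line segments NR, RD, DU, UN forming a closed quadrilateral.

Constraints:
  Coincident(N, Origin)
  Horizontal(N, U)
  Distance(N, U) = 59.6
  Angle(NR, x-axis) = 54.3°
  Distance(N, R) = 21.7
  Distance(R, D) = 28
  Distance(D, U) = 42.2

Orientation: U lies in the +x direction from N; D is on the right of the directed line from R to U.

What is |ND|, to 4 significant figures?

20.95

Checks: |NU| = 59.60 ✓; |NR| = 21.70 ✓; |RD| = 28.00 ✓; |DU| = 42.20 ✓.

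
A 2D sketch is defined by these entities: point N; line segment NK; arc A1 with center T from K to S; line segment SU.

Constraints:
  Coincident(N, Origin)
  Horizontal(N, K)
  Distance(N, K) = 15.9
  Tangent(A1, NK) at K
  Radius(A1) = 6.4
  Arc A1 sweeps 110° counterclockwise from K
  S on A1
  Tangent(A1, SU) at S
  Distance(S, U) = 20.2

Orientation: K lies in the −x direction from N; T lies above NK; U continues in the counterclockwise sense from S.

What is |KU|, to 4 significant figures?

27.59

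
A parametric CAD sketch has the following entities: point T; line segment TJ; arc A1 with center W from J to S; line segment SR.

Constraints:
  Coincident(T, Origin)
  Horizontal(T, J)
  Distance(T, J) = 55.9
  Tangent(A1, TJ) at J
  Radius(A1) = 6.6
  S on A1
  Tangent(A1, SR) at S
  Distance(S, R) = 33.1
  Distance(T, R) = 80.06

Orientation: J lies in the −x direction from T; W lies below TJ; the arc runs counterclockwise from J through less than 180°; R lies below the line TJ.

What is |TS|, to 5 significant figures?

62.444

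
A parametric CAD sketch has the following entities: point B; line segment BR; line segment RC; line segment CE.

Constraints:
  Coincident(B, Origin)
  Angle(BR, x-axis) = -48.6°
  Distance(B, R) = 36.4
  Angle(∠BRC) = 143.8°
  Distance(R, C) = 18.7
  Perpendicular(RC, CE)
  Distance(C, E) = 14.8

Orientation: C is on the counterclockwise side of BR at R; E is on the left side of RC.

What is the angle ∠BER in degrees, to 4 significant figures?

46.29°

B is at the origin; BR runs at -48.6° with length 36.4, so R = 36.4·(cos -48.6°, sin -48.6°) = (24.07, -27.30). ∠BRC = 143.8°, so RC runs at -48.6° + (180° − 143.8°) = -12.40° from the x-axis; with |RC| = 18.7, C = R + 18.7·(cos -12.40°, sin -12.40°) = (42.34, -31.32). RC is perpendicular to CE; with |CE| = 14.8 on the left of RC, E = C + 14.8·(0.2147, 0.9767) = (45.51, -16.86). Then cos ∠BER = EB·ER / (|EB||ER|), giving 46.29°.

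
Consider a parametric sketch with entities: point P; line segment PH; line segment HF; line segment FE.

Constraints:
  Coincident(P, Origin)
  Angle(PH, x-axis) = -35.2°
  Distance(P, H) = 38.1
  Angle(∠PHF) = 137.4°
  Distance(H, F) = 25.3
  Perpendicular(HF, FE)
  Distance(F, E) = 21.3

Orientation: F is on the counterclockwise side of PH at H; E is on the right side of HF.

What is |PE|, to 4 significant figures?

71.16

∠PHF = 137.4°, so HF runs at -35.2° + (180° − 137.4°) = 7.400° from the x-axis; with |HF| = 25.3, F = H + 25.3·(cos 7.400°, sin 7.400°) = (56.22, -18.70). The perpendicularity gives FE at right angles to HF; with |FE| = 21.3 on the right of HF, E = F + 21.3·(0.1288, -0.9917) = (58.97, -39.83). Then |PE| = |E − P| = 71.16.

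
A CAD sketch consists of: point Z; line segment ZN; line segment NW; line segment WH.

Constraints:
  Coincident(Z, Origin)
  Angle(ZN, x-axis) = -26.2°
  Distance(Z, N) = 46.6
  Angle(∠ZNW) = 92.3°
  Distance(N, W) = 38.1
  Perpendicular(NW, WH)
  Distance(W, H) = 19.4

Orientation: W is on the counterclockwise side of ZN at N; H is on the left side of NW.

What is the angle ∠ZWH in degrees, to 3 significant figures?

40.6°

∠ZNW = 92.3°, so NW runs at -26.2° + (180° − 92.3°) = 61.5° from the x-axis; with |NW| = 38.1, W = N + 38.1·(cos 61.5°, sin 61.5°) = (60.0, 12.9). The perpendicularity gives WH at right angles to NW; with |WH| = 19.4 on the left of NW, H = W + 19.4·(-0.879, 0.477) = (42.9, 22.2). Then cos ∠ZWH = WZ·WH / (|WZ||WH|), giving 40.6°.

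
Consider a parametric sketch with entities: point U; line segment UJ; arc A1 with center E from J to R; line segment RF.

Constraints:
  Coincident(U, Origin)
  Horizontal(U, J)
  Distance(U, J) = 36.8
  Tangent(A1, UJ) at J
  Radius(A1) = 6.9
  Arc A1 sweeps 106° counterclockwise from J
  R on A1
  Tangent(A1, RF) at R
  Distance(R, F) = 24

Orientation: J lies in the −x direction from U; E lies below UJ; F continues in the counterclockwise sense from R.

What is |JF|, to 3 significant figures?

31.9

U is at the origin; UJ is horizontal with |UJ| = 36.8 and J on the −x side, so J = (-36.8, 0.00). The tangent condition forces EJ to be normal to UJ, so E = J + (0, -6.9) = (-36.8, -6.90). On A1, J sits at bearing 90° from E; a 106° counterclockwise sweep puts R at bearing 196°, so R = E + 6.9·(cos 196°, sin 196°) = (-43.4, -8.80). Tangency of A1 to RF means the radius ER is perpendicular to RF, so RF runs along (−sin 196°, cos 196°); with |RF| = 24.0, F = (-36.8, -31.9). Then |JF| = |F − J| = 31.9.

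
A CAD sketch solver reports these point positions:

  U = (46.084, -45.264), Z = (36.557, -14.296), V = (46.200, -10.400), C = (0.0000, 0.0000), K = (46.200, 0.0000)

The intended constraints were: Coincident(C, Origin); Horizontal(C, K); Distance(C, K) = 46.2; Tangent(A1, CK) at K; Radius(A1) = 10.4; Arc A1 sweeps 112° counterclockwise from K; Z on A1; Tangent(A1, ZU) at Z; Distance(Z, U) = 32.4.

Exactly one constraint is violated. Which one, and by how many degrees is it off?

Tangent(A1, ZU) at Z — off by 4.90°.

C = (0.00, 0.00) ✓; C.y = 0.00, K.y = 0.00 ✓; |CK| = 46.20 ✓; ∠(VK, KC) = 90.00° ✓; |VK| = 10.40 ✓; bearing(V→Z) − bearing(V→K) = 112.0° ✓; |VZ| = 10.40 ✓; ∠(VZ, ZU) = 94.90° ✗; |ZU| = 32.40 ✓.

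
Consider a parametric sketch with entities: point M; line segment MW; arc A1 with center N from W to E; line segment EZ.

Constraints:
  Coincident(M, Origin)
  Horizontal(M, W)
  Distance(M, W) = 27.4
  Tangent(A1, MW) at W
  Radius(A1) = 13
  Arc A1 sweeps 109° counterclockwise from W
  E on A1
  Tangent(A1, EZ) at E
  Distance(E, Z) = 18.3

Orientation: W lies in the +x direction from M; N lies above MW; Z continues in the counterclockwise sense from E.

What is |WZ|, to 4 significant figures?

35.11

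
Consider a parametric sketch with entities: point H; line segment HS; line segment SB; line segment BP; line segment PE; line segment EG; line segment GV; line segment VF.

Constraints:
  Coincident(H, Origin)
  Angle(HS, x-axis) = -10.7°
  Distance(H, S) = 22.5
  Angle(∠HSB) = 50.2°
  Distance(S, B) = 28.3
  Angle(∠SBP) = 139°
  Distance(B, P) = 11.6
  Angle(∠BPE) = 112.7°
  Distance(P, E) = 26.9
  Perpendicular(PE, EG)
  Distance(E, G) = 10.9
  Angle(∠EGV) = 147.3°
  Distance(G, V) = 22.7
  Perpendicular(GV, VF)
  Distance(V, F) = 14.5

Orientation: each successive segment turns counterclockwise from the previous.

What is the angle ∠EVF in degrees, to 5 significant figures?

79.532°

H is at the origin; HS runs at -10.7° with length 22.5, so S = (22.109, -4.1775). ∠HSB = 50.2° gives SB at 119.10° from the x-axis; with |SB| = 28.3, B = (8.3455, 20.550). ∠SBP = 139.0° gives BP at 160.10° from the x-axis; with |BP| = 11.6, P = (-2.5618, 24.499). ∠BPE = 112.7° gives PE at -132.60° from the x-axis; with |PE| = 26.9, E = (-20.770, 4.6976). PE is perpendicular to EG, so EG runs at -42.600°; with |EG| = 10.9, G = (-12.746, -2.6803). ∠EGV = 147.3° gives GV at -9.9000° from the x-axis; with |GV| = 22.7, V = (9.6156, -6.5831). GV ⟂ VF, so VF runs at 80.100°; with |VF| = 14.5, F = (12.109, 7.7010). Then cos ∠EVF = VE·VF / (|VE||VF|), giving 79.532°.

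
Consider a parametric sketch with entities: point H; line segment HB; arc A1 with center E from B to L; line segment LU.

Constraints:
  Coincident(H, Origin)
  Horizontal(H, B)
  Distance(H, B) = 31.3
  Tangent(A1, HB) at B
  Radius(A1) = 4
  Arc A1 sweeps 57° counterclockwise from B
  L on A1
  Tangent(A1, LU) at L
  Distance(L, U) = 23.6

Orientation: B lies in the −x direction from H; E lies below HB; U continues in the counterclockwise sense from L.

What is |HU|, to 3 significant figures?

52.2

H is at the origin; H and B share the same y with |HB| = 31.3 and B on the −x side, so B = (-31.3, 0.00). Since A1 is tangent to HB there, EB ⟂ HB, so E = B + (0, -4) = (-31.3, -4.00). On A1, B sits at bearing 90° from E; a 57° counterclockwise sweep puts L at bearing 147°, so L = E + 4.0·(cos 147°, sin 147°) = (-34.7, -1.82). A1 meets LU tangentially, so EL is at right angles to LU, so LU runs along (−sin 147°, cos 147°); with |LU| = 23.6, U = (-47.5, -21.6). Then |HU| = |U − H| = 52.2.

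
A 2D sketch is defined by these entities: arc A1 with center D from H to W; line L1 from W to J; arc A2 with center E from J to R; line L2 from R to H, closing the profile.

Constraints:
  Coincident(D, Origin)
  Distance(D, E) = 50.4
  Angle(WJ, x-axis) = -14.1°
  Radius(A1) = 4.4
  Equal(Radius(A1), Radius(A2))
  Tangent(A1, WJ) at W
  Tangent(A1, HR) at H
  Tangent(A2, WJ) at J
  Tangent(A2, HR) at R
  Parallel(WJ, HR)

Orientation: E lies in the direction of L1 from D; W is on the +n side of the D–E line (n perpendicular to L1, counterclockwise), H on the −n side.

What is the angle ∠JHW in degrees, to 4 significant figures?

80.10°

Tangency of A1 to both parallel lines with radius 4.4 puts W and H at D ± 4.4·n: W = (1.072, 4.267), H = (-1.072, -4.267). Equal radii place J and R the same way about E: J = E + 4.4·n = (49.95, -8.011), R = E − 4.4·n = (47.81, -16.55). Then cos ∠JHW = HJ·HW / (|HJ||HW|), giving 80.10°.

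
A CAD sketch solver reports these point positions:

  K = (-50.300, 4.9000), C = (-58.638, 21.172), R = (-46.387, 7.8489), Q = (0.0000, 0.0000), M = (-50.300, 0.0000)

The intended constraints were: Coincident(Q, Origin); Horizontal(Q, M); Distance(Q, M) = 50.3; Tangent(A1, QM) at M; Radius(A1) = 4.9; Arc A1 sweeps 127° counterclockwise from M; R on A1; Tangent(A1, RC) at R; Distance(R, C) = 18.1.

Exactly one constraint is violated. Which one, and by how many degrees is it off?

Tangent(A1, RC) at R — off by 5.60°.

Q = (0.00, 0.00) ✓; Q.y = 0.00, M.y = 0.00 ✓; |QM| = 50.30 ✓; ∠(KM, MQ) = 90.00° ✓; |KM| = 4.900 ✓; bearing(K→R) − bearing(K→M) = 127.0° ✓; |KR| = 4.900 ✓; ∠(KR, RC) = 84.40° ✗; |RC| = 18.10 ✓.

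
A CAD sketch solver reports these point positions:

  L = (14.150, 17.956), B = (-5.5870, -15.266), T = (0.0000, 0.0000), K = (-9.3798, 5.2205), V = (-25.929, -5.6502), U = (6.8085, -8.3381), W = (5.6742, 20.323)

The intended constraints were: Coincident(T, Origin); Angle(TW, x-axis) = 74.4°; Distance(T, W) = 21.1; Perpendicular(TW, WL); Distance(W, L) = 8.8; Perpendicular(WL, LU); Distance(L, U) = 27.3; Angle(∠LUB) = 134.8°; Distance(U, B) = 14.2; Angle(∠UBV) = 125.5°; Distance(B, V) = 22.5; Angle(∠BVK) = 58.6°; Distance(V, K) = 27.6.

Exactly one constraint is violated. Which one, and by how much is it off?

Distance(V, K) = 27.6 — off by 7.80.

T = (0.00, 0.00) ✓; TW at 74.40° ✓; |TW| = 21.10 ✓; ∠(TW, WL) = 90.00° ✓; |WL| = 8.800 ✓; ∠(WL, LU) = 90.00° ✓; |LU| = 27.30 ✓; ∠LUB = 134.8° ✓; |UB| = 14.20 ✓; ∠UBV = 125.5° ✓; |BV| = 22.50 ✓; ∠BVK = 58.60° ✓; |VK| = 19.80 ✗.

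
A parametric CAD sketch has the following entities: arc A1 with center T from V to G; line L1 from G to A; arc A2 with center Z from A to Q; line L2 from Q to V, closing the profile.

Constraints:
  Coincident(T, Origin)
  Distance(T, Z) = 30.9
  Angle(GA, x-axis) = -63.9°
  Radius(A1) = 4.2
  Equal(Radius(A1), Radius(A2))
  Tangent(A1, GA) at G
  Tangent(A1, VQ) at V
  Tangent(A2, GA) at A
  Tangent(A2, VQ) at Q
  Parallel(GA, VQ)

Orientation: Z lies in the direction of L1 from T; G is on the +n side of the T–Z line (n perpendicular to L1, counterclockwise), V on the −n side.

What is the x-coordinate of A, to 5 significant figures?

17.366

The slot axis is L1's direction at -63.9°, so u = (cos -63.9°, sin -63.9°) = (0.43994, -0.89803) and n = (−sin -63.9°, cos -63.9°) = (0.89803, 0.43994). T is at the origin and Z lies 30.9 along u from T, so Z = 30.9·u = (13.594, -27.749). Tangency of A1 to both parallel lines with radius 4.2 puts G and V at T ± 4.2·n: G = (3.7717, 1.8477), V = (-3.7717, -1.8477). Equal radii place A and Q the same way about Z: A = Z + 4.2·n = (17.366, -25.901), Q = Z − 4.2·n = (9.8224, -29.597). So A.x = 17.366.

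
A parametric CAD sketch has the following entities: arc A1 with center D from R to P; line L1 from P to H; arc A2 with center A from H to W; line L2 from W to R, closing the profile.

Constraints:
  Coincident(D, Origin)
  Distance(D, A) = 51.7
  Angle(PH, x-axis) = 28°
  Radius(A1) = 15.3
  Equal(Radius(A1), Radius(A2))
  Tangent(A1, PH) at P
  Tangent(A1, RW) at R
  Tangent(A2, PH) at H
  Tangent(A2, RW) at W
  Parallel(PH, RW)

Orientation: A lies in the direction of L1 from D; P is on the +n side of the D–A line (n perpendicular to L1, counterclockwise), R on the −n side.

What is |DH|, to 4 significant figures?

53.92

Tangency of A1 to both parallel lines with radius 15.3 puts P and R at D ± 15.3·n: P = (-7.183, 13.51), R = (7.183, -13.51). Equal radii place H and W the same way about A: H = A + 15.3·n = (38.47, 37.78), W = A − 15.3·n = (52.83, 10.76). Then |DH| = |H − D| = 53.92.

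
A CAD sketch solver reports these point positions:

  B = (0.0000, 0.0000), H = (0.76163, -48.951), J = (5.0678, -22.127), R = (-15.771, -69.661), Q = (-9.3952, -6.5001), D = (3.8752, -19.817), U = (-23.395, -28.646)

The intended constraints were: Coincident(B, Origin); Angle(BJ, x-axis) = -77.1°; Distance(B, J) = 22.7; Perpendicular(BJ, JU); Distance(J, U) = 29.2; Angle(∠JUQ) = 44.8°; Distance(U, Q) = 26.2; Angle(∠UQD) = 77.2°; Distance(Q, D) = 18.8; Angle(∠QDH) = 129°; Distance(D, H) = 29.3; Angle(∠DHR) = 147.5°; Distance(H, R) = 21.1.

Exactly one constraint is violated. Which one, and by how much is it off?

Distance(H, R) = 21.1 — off by 5.40.

B = (0.00, 0.00) ✓; BJ at -77.10° ✓; |BJ| = 22.70 ✓; ∠(BJ, JU) = 90.00° ✓; |JU| = 29.20 ✓; ∠JUQ = 44.80° ✓; |UQ| = 26.20 ✓; ∠UQD = 77.20° ✓; |QD| = 18.80 ✓; ∠QDH = 129.0° ✓; |DH| = 29.30 ✓; ∠DHR = 147.5° ✓; |HR| = 26.50 ✗.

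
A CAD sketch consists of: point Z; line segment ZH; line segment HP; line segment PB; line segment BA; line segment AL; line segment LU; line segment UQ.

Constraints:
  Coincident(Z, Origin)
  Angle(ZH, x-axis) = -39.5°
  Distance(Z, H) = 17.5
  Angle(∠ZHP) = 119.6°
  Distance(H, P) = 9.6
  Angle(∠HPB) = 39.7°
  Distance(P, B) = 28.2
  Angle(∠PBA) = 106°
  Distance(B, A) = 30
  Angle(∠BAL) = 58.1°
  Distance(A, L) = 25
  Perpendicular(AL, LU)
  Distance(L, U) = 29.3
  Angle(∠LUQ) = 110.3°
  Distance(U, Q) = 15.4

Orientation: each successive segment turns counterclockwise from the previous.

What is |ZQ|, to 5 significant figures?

14.099

Z is at the origin; ZH runs at -39.5° with length 17.5, so H = (13.503, -11.131). ∠ZHP = 119.6° gives HP at 20.900° from the x-axis; with |HP| = 9.6, P = (22.472, -7.7067). ∠HPB = 39.7° gives PB at 161.20° from the x-axis; with |PB| = 28.2, B = (-4.2237, 1.3812). ∠PBA = 106.0° gives BA at -124.80° from the x-axis; with |BA| = 30.0, A = (-21.345, -23.253). ∠BAL = 58.1° gives AL at -2.9000° from the x-axis; with |AL| = 25.0, L = (3.6229, -24.518). AL is perpendicular to LU, so LU runs at 87.100°; with |LU| = 29.3, U = (5.1052, 4.7444). ∠LUQ = 110.3° gives UQ at 156.80° from the x-axis; with |UQ| = 15.4, Q = (-9.0495, 10.811). Then |ZQ| = |Q − Z| = 14.099.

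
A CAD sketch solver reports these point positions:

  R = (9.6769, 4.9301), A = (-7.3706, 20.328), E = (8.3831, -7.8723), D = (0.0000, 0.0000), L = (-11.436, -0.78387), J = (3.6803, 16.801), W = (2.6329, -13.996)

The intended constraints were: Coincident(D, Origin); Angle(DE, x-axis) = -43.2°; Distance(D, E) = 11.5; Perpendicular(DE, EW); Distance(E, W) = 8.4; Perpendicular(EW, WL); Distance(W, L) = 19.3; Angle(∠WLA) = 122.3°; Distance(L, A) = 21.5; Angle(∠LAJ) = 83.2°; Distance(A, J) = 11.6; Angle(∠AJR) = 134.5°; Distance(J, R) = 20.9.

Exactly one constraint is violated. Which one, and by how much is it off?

Distance(J, R) = 20.9 — off by 7.60.

D = (0.00, 0.00) ✓; DE at -43.20° ✓; |DE| = 11.50 ✓; ∠(DE, EW) = 90.00° ✓; |EW| = 8.400 ✓; ∠(EW, WL) = 90.00° ✓; |WL| = 19.30 ✓; ∠WLA = 122.3° ✓; |LA| = 21.50 ✓; ∠LAJ = 83.20° ✓; |AJ| = 11.60 ✓; ∠AJR = 134.5° ✓; |JR| = 13.30 ✗.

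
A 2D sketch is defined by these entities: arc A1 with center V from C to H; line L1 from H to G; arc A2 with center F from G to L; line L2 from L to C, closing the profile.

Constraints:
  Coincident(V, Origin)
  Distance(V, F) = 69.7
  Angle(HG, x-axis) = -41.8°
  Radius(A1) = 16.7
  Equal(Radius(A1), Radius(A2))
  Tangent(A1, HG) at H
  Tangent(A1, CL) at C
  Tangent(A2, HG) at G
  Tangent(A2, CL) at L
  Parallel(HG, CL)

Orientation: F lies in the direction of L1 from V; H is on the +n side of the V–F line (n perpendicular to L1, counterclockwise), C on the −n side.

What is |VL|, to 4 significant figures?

71.67

The slot axis is L1's direction at -41.8°, so u = (cos -41.8°, sin -41.8°) = (0.7455, -0.6665) and n = (−sin -41.8°, cos -41.8°) = (0.6665, 0.7455). V is at the origin and F lies 69.7 along u from V, so F = 69.7·u = (51.96, -46.46). Tangency of A1 to both parallel lines with radius 16.7 puts H and C at V ± 16.7·n: H = (11.13, 12.45), C = (-11.13, -12.45). Equal radii place G and L the same way about F: G = F + 16.7·n = (63.09, -34.01), L = F − 16.7·n = (40.83, -58.91). Then |VL| = |L − V| = 71.67.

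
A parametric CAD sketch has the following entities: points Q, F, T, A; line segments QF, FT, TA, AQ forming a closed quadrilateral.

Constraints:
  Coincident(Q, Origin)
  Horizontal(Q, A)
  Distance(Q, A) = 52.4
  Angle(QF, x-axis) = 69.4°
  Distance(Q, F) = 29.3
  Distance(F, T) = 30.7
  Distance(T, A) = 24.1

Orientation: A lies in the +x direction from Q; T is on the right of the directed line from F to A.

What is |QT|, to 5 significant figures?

28.571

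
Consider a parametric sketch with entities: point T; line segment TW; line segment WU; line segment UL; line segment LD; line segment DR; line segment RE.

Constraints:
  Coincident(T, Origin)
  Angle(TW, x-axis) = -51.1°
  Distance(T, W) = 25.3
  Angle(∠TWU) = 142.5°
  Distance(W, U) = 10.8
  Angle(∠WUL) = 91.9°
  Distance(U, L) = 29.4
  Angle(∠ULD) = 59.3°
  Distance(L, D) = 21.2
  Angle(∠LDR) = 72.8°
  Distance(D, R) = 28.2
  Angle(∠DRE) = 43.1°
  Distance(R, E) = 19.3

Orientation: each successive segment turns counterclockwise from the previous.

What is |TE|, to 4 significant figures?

32.76

T is at the origin; TW runs at -51.1° with length 25.3, so W = (15.89, -19.69). ∠TWU = 142.5° gives WU at -13.60° from the x-axis; with |WU| = 10.8, U = (26.38, -22.23). ∠WUL = 91.9° gives UL at 74.50° from the x-axis; with |UL| = 29.4, L = (34.24, 6.102). ∠ULD = 59.3° gives LD at -164.8° from the x-axis; with |LD| = 21.2, D = (13.78, 0.5432). ∠LDR = 72.8° gives DR at -57.60° from the x-axis; with |DR| = 28.2, R = (28.89, -23.27). ∠DRE = 43.1° gives RE at 79.30° from the x-axis; with |RE| = 19.3, E = (32.48, -4.302). Then |TE| = |E − T| = 32.76.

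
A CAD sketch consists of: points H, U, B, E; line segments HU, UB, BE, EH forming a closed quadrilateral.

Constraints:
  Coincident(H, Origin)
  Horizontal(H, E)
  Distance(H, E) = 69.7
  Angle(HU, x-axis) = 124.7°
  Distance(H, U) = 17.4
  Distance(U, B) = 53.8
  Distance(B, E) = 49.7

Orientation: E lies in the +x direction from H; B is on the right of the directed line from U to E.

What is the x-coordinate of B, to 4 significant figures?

26.78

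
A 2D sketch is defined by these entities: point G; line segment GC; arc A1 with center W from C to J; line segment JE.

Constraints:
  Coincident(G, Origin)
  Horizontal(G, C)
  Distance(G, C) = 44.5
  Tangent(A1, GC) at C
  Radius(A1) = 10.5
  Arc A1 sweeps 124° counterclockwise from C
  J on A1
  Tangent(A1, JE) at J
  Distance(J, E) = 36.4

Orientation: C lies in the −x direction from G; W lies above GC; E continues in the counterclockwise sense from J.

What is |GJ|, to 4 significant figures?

39.36

G is at the origin; G and C share the same y with |GC| = 44.5 and C on the −x side, so C = (-44.50, 0.000). A1 meets GC tangentially, so WC is at right angles to GC, so W = C + (0, 10.5) = (-44.50, 10.50). On A1, C sits at bearing -90° from W; a 124° counterclockwise sweep puts J at bearing 34°, so J = W + 10.5·(cos 34°, sin 34°) = (-35.80, 16.37). Then |GJ| = |J − G| = 39.36.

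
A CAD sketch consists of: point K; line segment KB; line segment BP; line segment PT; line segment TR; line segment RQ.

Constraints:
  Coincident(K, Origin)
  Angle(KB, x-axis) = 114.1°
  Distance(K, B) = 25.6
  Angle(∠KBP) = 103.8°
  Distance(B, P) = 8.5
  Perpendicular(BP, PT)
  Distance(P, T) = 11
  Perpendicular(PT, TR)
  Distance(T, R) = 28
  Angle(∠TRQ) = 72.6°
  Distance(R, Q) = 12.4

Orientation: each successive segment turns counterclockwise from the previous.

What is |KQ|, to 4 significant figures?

27.46

PT is perpendicular to TR, so TR runs at 10.30°; with |TR| = 28.0, R = (10.70, 16.03). ∠TRQ = 72.6° gives RQ at 117.7° from the x-axis; with |RQ| = 12.4, Q = (4.935, 27.01). Then |KQ| = |Q − K| = 27.46.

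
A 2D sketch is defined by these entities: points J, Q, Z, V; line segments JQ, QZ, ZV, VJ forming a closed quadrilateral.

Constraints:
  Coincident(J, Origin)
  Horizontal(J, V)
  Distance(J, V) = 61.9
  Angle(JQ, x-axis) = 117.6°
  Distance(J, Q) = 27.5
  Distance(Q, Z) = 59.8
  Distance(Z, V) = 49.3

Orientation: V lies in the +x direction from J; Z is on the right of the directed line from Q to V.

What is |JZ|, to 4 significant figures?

32.53

J is at the origin; J and V share the same y with |JV| = 61.9 and V in +x, so V = (61.9, 0). JQ runs at 117.6° with |JQ| = 27.5, so Q = (-12.74, 24.37). Z is determined by |QZ| = 59.8 and |ZV| = 49.3 together: it lies at the intersection of circle(Q, 59.8) and circle(V, 49.3). With |QV| = 78.52, the foot of the radical line on QV is 46.55 from Q and the perpendicular offset is √(59.8² − 46.55²) = 37.53. Taking the right-of-QV solution: Z = (19.86, -25.76).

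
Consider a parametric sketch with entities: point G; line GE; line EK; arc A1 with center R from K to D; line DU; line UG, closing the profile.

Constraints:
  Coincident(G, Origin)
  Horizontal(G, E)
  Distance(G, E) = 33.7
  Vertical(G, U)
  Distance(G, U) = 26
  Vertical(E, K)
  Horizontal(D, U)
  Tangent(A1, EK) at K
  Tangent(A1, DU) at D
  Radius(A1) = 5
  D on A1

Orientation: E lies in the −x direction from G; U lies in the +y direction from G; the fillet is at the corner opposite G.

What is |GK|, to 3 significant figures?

39.7

G is at the origin; GE is horizontal with |GE| = 33.7 and E on the −x side, so E = (-33.7, 0.00). GU is vertical with |GU| = 26.0 and U on the +y side, so U = (0.00, 26.0). The virtual corner opposite G is at (-33.7, 26.0). The tangent condition forces RK to be normal to EK and A1 meets DU tangentially, so RD is at right angles to DU, with radius 5.0, so the center R sits 5.0 in from both sides at R = (-28.7, 21.0). That places the tangent points at K = (-33.7, 21.0) on EK and D = (-28.7, 26.0) on DU. Then |GK| = |K − G| = 39.7.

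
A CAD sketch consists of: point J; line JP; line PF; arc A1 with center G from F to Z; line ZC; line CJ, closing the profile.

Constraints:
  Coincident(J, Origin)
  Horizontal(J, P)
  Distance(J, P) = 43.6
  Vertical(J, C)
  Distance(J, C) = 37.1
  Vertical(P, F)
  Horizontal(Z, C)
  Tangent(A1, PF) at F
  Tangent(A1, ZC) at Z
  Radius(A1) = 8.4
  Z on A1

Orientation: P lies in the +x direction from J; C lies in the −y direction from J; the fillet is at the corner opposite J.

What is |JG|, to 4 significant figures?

45.42

J is at the origin; JP is horizontal with |JP| = 43.6 and P on the +x side, so P = (43.60, 0.000). JC is vertical with |JC| = 37.1 and C on the −y side, so C = (0.000, -37.10). The virtual corner opposite J is at (43.60, -37.10). A1 meets PF tangentially, so GF is at right angles to PF and the tangent condition forces GZ to be normal to ZC, with radius 8.4, so the center G sits 8.4 in from both sides at G = (35.20, -28.70). Then |JG| = |G − J| = 45.42.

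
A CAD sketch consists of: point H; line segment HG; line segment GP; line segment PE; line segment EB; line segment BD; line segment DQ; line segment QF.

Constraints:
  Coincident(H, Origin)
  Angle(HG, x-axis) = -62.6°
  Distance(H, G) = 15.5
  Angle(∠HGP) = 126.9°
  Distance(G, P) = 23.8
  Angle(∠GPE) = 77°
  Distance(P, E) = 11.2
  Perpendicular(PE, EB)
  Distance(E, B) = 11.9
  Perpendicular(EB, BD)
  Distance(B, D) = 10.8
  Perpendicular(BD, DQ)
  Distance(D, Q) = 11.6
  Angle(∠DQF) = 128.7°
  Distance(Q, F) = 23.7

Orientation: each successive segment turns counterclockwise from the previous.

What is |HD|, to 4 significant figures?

25.97

H is at the origin; HG runs at -62.6° with length 15.5, so G = (7.133, -13.76). ∠HGP = 126.9° gives GP at -9.500° from the x-axis; with |GP| = 23.8, P = (30.61, -17.69). ∠GPE = 77.0° gives PE at 93.50° from the x-axis; with |PE| = 11.2, E = (29.92, -6.510). The perpendicularity gives EB at right angles to PE, so EB runs at -176.5°; with |EB| = 11.9, B = (18.05, -7.237). The perpendicularity gives BD at right angles to EB, so BD runs at -86.50°; with |BD| = 10.8, D = (18.70, -18.02). Then |HD| = |D − H| = 25.97.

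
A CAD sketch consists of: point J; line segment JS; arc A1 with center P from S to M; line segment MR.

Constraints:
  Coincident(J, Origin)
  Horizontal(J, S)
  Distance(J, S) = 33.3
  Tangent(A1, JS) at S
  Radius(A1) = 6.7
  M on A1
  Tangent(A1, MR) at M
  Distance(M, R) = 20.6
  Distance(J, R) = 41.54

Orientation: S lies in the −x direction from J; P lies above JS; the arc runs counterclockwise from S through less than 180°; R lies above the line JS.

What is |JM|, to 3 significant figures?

27.9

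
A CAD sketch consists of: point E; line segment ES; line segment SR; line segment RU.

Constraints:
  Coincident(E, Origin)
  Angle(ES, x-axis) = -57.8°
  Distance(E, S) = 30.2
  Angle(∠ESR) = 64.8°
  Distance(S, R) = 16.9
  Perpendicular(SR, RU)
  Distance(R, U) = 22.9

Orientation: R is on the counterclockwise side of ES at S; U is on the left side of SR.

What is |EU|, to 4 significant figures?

5.993

E is at the origin; ES runs at -57.8° with length 30.2, so S = 30.2·(cos -57.8°, sin -57.8°) = (16.09, -25.56). ∠ESR = 64.8°, so SR runs at -57.8° + (180° − 64.8°) = 57.40° from the x-axis; with |SR| = 16.9, R = S + 16.9·(cos 57.40°, sin 57.40°) = (25.20, -11.32). The perpendicularity gives RU at right angles to SR; with |RU| = 22.9 on the left of SR, U = R + 22.9·(-0.8425, 0.5388) = (5.906, 1.020). Then |EU| = |U − E| = 5.993.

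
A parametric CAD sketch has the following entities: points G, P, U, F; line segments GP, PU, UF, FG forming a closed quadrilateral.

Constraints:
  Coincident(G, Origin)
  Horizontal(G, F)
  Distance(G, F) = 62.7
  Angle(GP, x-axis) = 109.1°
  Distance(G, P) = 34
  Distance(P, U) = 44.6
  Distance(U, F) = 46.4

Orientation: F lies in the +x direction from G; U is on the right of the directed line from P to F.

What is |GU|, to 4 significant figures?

16.66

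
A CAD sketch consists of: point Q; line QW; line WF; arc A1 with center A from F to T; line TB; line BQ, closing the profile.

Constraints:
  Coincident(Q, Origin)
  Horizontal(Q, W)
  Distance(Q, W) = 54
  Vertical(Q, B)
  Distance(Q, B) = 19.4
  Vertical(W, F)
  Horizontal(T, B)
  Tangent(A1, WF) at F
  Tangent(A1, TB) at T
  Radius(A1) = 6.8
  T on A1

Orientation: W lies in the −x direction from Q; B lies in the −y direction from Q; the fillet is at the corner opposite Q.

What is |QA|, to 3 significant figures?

48.9

Q is at the origin; Q and W share the same y with |QW| = 54.0 and W on the −x side, so W = (-54.0, 0.00). Q and B share the same x with |QB| = 19.4 and B on the −y side, so B = (0.00, -19.4). The virtual corner opposite Q is at (-54.0, -19.4). Tangency of A1 to WF means the radius AF is perpendicular to WF and the tangent condition forces AT to be normal to TB, with radius 6.8, so the center A sits 6.8 in from both sides at A = (-47.2, -12.6). Then |QA| = |A − Q| = 48.9.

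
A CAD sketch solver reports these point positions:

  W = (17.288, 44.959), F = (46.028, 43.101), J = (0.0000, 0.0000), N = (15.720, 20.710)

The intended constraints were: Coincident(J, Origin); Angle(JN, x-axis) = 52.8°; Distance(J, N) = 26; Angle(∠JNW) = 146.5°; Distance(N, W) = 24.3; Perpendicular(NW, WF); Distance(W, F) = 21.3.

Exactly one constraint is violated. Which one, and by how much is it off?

Distance(W, F) = 21.3 — off by 7.50.

J = (0.00, 0.00) ✓; JN at 52.80° ✓; |JN| = 26.00 ✓; ∠JNW = 146.5° ✓; |NW| = 24.30 ✓; ∠(NW, WF) = 90.00° ✓; |WF| = 28.80 ✗.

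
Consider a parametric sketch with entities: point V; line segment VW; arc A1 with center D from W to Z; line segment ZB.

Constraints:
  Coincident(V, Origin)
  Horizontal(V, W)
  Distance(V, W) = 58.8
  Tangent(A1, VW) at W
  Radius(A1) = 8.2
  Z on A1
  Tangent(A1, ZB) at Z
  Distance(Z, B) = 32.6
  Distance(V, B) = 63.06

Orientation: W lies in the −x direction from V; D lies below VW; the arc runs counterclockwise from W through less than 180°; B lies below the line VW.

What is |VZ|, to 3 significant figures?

66.9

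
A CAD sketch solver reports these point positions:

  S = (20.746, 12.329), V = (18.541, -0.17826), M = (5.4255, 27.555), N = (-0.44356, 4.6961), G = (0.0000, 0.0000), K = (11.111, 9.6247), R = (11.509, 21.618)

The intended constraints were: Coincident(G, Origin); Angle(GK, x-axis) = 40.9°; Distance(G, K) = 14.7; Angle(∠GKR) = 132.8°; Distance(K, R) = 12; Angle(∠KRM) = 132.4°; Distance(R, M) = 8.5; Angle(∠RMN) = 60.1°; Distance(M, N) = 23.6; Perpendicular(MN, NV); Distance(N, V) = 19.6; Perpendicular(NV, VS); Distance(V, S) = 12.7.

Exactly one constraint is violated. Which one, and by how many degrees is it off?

Perpendicular(NV, VS) — off by 4.40°.

G = (0.00, 0.00) ✓; GK at 40.90° ✓; |GK| = 14.70 ✓; ∠GKR = 132.8° ✓; |KR| = 12.00 ✓; ∠KRM = 132.4° ✓; |RM| = 8.500 ✓; ∠RMN = 60.10° ✓; |MN| = 23.60 ✓; ∠(MN, NV) = 90.00° ✓; |NV| = 19.60 ✓; ∠(NV, VS) = 94.40° ✗; |VS| = 12.70 ✓.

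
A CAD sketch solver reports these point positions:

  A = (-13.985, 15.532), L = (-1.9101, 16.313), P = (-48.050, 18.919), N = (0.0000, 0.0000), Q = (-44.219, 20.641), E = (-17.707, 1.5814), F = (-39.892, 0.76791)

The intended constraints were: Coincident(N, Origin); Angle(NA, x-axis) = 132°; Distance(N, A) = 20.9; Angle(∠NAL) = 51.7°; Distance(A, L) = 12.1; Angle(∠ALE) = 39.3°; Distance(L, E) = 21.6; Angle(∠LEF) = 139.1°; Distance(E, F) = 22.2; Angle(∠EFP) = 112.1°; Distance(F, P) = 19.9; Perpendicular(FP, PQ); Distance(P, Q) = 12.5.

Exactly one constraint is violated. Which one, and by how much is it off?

Distance(P, Q) = 12.5 — off by 8.30.

N = (0.00, 0.00) ✓; NA at 132.0° ✓; |NA| = 20.90 ✓; ∠NAL = 51.70° ✓; |AL| = 12.10 ✓; ∠ALE = 39.30° ✓; |LE| = 21.60 ✓; ∠LEF = 139.1° ✓; |EF| = 22.20 ✓; ∠EFP = 112.1° ✓; |FP| = 19.90 ✓; ∠(FP, PQ) = 90.00° ✓; |PQ| = 4.200 ✗.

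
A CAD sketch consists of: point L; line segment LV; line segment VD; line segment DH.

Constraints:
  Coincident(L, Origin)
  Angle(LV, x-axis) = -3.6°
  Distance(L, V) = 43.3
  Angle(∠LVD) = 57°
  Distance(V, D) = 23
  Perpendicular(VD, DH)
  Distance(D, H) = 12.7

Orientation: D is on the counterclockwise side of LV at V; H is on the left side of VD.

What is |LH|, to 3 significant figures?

23.6

L is at the origin; LV runs at -3.6° with length 43.3, so V = 43.3·(cos -3.6°, sin -3.6°) = (43.2, -2.72). ∠LVD = 57.0°, so VD runs at -3.6° + (180° − 57.0°) = 119° from the x-axis; with |VD| = 23.0, D = V + 23.0·(cos 119°, sin 119°) = (31.9, 17.3). VD ⟂ DH; with |DH| = 12.7 on the left of VD, H = D + 12.7·(-0.871, -0.491) = (20.9, 11.1). Then |LH| = |H − L| = 23.6.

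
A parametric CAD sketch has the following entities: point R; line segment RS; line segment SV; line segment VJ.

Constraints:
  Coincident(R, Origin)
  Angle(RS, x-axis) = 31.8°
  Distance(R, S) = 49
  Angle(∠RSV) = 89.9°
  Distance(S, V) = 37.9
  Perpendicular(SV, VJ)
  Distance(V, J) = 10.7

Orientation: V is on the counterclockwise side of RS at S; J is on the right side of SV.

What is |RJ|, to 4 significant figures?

70.67

∠RSV = 89.9°, so SV runs at 31.8° + (180° − 89.9°) = 121.9° from the x-axis; with |SV| = 37.9, V = S + 37.9·(cos 121.9°, sin 121.9°) = (21.62, 58.00). The perpendicularity gives VJ at right angles to SV; with |VJ| = 10.7 on the right of SV, J = V + 10.7·(0.8490, 0.5284) = (30.70, 63.65). Then |RJ| = |J − R| = 70.67.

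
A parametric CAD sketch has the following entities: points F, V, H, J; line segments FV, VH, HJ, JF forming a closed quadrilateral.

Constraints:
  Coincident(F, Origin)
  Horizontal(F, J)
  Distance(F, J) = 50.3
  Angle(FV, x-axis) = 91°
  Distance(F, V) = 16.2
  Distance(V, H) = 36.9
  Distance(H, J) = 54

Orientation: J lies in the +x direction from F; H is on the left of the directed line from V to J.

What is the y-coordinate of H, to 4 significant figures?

45.82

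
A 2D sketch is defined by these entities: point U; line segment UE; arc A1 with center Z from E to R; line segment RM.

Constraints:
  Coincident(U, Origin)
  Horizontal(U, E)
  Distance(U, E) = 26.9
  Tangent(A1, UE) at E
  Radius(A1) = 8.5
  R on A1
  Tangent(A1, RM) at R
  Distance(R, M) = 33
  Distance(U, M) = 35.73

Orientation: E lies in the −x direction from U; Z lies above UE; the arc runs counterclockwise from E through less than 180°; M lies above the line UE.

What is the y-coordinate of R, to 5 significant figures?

5.0673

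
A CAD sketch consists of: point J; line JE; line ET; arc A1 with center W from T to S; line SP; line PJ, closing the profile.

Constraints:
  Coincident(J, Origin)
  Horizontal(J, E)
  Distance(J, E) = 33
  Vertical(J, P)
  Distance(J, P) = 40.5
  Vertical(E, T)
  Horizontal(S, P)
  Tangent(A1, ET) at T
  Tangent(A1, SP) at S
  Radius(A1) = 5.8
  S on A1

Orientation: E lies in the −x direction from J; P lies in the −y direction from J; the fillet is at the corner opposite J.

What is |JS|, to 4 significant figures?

48.79

J is at the origin; JE is horizontal with |JE| = 33.0 and E on the −x side, so E = (-33.00, 0.000). JP is vertical with |JP| = 40.5 and P on the −y side, so P = (0.000, -40.50). The virtual corner opposite J is at (-33.00, -40.50). A1 meets ET tangentially, so WT is at right angles to ET and A1 meets SP tangentially, so WS is at right angles to SP, with radius 5.8, so the center W sits 5.8 in from both sides at W = (-27.20, -34.70). That places the tangent points at T = (-33.00, -34.70) on ET and S = (-27.20, -40.50) on SP. Then |JS| = |S − J| = 48.79.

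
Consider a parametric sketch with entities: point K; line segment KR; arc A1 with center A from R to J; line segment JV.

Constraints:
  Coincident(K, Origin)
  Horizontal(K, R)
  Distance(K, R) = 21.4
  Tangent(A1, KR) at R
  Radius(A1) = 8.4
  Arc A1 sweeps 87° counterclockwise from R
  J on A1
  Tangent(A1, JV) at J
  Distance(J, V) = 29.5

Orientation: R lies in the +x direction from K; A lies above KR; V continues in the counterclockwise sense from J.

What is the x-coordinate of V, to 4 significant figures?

31.33

K is at the origin; K and R share the same y with |KR| = 21.4 and R on the +x side, so R = (21.40, 0.000). Since A1 is tangent to KR there, AR ⟂ KR, so A = R + (0, 8.4) = (21.40, 8.400). On A1, R sits at bearing -90° from A; an 87° counterclockwise sweep puts J at bearing -3°, so J = A + 8.4·(cos -3°, sin -3°) = (29.79, 7.960). A1 meets JV tangentially, so AJ is at right angles to JV, so JV runs along (−sin -3°, cos -3°); with |JV| = 29.5, V = (31.33, 37.42). So V.x = 31.33.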